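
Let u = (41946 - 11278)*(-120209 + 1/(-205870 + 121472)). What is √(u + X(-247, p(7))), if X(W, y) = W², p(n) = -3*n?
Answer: I*√6564770843574014869/42199 ≈ 60717.0*I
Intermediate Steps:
u = -155569551072122/42199 (u = 30668*(-120209 + 1/(-84398)) = 30668*(-120209 - 1/84398) = 30668*(-10145399183/84398) = -155569551072122/42199 ≈ -3.6866e+9)
√(u + X(-247, p(7))) = √(-155569551072122/42199 + (-247)²) = √(-155569551072122/42199 + 61009) = √(-155566976553331/42199) = I*√6564770843574014869/42199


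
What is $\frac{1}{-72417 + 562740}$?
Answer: $\frac{1}{490323} \approx 2.0395 \cdot 10^{-6}$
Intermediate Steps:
$\frac{1}{-72417 + 562740} = \frac{1}{490323}$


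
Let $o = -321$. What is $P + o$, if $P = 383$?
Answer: $62$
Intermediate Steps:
$P + o = 383 - 321 = 62$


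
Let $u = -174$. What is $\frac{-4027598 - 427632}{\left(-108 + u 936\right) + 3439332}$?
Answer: $- \frac{445523}{327636} \approx -1.3598$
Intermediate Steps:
$\frac{-4027598 - 427632}{\left(-108 + u 936\right) + 3439332} = \frac{-4027598 - 427632}{\left(-108 - 162864\right) + 3439332} = - \frac{4455230}{\left(-108 - 162864\right) + 3439332} = - \frac{4455230}{-162972 + 3439332} = - \frac{4455230}{3276360} = \left(-4455230\right) \frac{1}{3276360} = - \frac{445523}{327636}$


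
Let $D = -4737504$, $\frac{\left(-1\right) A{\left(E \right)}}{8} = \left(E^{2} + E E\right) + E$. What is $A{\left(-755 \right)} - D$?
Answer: $-4376856$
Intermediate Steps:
$A{\left(E \right)} = - 16 E^{2} - 8 E$ ($A{\left(E \right)} = - 8 \left(\left(E^{2} + E E\right) + E\right) = - 8 \left(\left(E^{2} + E^{2}\right) + E\right) = - 8 \left(2 E^{2} + E\right) = - 8 \left(E + 2 E^{2}\right) = - 16 E^{2} - 8 E$)
$A{\left(-755 \right)} - D = \left(-8\right) \left(-755\right) \left(1 + 2 \left(-755\right)\right) - -4737504 = \left(-8\right) \left(-755\right) \left(1 - 1510\right) + 4737504 = \left(-8\right) \left(-755\right) \left(-1509\right) + 4737504 = -9114360 + 4737504 = -4376856$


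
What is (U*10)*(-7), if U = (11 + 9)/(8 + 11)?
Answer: -1400/19 ≈ -73.684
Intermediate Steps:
U = 20/19 ≈ 1.0526
(U*10)*(-7) = ((20/19)*10)*(-7) = (200/19)*(-7) = -1400/19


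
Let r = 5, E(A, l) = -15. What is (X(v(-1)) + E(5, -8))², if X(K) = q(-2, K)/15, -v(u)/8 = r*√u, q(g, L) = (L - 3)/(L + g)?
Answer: 3585893801/16080100 + 359294*I/7236045 ≈ 223.0 + 0.049653*I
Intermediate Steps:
q(g, L) = (-3 + L)/(L + g)
v(u) = -40*√u
X(K) = (-3 + K)/(15*(-2 + K)) (X(K) = ((-3 + K)/(K - 2))/15 = ((-3 + K)/(-2 + K))*(1/15) = (-3 + K)/(15*(-2 + K)))
(X(v(-1)) + E(5, -8))² = ((-3 - 40*I)/(15*(-2 - 40*I)) - 15)² = (((-2 + 40*I)/1604)*(-3 - 40*I)/15 - 15)² = ((-3 - 40*I)*(-2 + 40*I)/24060 - 15)² = (-15 + (-3 - 40*I)*(-2 + 40*I)/24060)²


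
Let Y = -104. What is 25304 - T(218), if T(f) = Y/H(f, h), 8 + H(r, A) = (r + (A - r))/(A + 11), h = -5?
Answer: 1340488/53 ≈ 25292.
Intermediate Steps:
H(r, A) = -8 + A/(11 + A) (H(r, A) = -8 + (r + (A - r))/(A + 11) = -8 + A/(11 + A))
T(f) = 624/53 (T(f) = -104*(11 - 5)/(-88 - 7*(-5)) = -104*6/(-88 + 35) = -104/((⅙)*(-53)) = -104/(-53/6) = -104*(-6/53) = 624/53)
25304 - T(218) = 25304 - 1*624/53 = 25304 - 624/53 = 1340488/53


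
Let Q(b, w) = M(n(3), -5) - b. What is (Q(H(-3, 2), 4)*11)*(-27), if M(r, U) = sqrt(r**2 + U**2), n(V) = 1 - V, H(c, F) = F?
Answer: 594 - 297*sqrt(29) ≈ -1005.4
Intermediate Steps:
M(r, U) = sqrt(U**2 + r**2)
Q(b, w) = sqrt(29) - b (Q(b, w) = sqrt((-5)**2 + (1 - 1*3)**2) - b = sqrt(25 + (1 - 3)**2) - b = sqrt(25 + (-2)**2) - b = sqrt(25 + 4) - b = sqrt(29) - b)
(Q(H(-3, 2), 4)*11)*(-27) = ((sqrt(29) - 1*2)*11)*(-27) = ((sqrt(29) - 2)*11)*(-27) = ((-2 + sqrt(29))*11)*(-27) = (-22 + 11*sqrt(29))*(-27) = 594 - 297*sqrt(29)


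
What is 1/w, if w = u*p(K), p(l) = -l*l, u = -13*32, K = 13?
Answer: 1/70304 ≈ 1.4224e-5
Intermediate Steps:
u = -416
p(l) = -l²
w = 70304 (w = -(-416)*13² = -(-416)*169 = -416*(-169) = 70304)
1/w = 1/70304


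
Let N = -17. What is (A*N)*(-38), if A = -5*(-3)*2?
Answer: 19380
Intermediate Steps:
A = 30 (A = 15*2 = 30)
(A*N)*(-38) = (30*(-17))*(-38) = -510*(-38) = 19380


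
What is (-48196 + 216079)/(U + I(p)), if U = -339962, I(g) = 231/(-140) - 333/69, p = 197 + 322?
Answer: -77226180/156385499 ≈ -0.49382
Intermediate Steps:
p = 519
I(g) = -2979/460 (I(g) = 231*(-1/140) - 333*1/69 = -33/20 - 111/23 = -2979/460)
(-48196 + 216079)/(U + I(p)) = (-48196 + 216079)/(-339962 - 2979/460) = 167883/(-156385499/460) = 167883*(-460/156385499) = -77226180/156385499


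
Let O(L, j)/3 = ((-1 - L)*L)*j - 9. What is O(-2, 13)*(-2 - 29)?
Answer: 3255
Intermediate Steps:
O(L, j) = -27 + 3*L*j*(-1 - L) (O(L, j) = 3*(((-1 - L)*L)*j - 9) = 3*((L*(-1 - L))*j - 9) = 3*(L*j*(-1 - L) - 9) = 3*(-9 + L*j*(-1 - L)) = -27 + 3*L*j*(-1 - L))
O(-2, 13)*(-2 - 29) = (-27 - 3*(-2)*13 - 3*13*(-2)**2)*(-2 - 29) = (-27 + 78 - 3*13*4)*(-31) = (-27 + 78 - 156)*(-31) = -105*(-31) = 3255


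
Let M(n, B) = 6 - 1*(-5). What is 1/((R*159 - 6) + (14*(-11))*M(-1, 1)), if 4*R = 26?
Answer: -2/1333 ≈ -0.0015004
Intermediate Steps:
R = 13/2 (R = (1/4)*26 = 13/2 ≈ 6.5000)
M(n, B) = 11 (M(n, B) = 6 + 5 = 11)
1/((R*159 - 6) + (14*(-11))*M(-1, 1)) = 1/(((13/2)*159 - 6) + (14*(-11))*11) = 1/((2067/2 - 6) - 154*11) = 1/(2055/2 - 1694) = 1/(-1333/2) = -2/1333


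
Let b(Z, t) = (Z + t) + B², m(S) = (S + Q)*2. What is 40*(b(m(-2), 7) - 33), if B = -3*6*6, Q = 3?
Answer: 465600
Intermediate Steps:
m(S) = 6 + 2*S (m(S) = (S + 3)*2 = (3 + S)*2 = 6 + 2*S)
B = -108 (B = -18*6 = -108)
b(Z, t) = 11664 + Z + t (b(Z, t) = (Z + t) + (-108)² = (Z + t) + 11664 = 11664 + Z + t)
40*(b(m(-2), 7) - 33) = 40*((11664 + (6 + 2*(-2)) + 7) - 33) = 40*((11664 + (6 - 4) + 7) - 33) = 40*((11664 + 2 + 7) - 33) = 40*(11673 - 33) = 40*11640 = 465600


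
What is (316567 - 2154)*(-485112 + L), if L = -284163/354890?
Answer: -54129870873303159/354890 ≈ -1.5253e+11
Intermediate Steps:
L = -284163/354890 (L = -284163*1/354890 = -284163/354890 ≈ -0.80071)
(316567 - 2154)*(-485112 + L) = (316567 - 2154)*(-485112 - 284163/354890) = 314413*(-172161681843/354890) = -54129870873303159/354890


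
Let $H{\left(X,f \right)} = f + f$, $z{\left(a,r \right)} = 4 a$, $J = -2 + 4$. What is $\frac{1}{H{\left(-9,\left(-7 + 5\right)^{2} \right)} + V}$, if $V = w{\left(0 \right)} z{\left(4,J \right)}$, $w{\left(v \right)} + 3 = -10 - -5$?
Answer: $- \frac{1}{120} \approx -0.0083333$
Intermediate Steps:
$J = 2$
$w{\left(v \right)} = -8$ ($w{\left(v \right)} = -3 - 5 = -8$)
$H{\left(X,f \right)} = 2 f$
$V = -128$ ($V = - 8 \cdot 4 \cdot 4 = \left(-8\right) 16 = -128$)
$\frac{1}{H{\left(-9,\left(-7 + 5\right)^{2} \right)} + V} = \frac{1}{2 \left(-7 + 5\right)^{2} - 128} = \frac{1}{2 \left(-2\right)^{2} - 128} = \frac{1}{2 \cdot 4 - 128} = \frac{1}{8 - 128} = \frac{1}{-120} = - \frac{1}{120}$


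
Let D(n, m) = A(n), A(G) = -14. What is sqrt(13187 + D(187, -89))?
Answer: sqrt(13173) ≈ 114.77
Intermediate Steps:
D(n, m) = -14
sqrt(13187 + D(187, -89)) = sqrt(13187 - 14) = sqrt(13173)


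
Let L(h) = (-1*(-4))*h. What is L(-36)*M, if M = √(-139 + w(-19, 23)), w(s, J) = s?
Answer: -144*I*√158 ≈ -1810.1*I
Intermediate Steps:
L(h) = 4*h
M = I*√158 (M = √(-139 - 19) = √(-158) = I*√158 ≈ 12.57*I)
L(-36)*M = (4*(-36))*(I*√158) = -144*I*√158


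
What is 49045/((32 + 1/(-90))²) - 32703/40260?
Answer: 476448646769/10112142020 ≈ 47.117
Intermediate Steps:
49045/((32 + 1/(-90))²) - 32703/40260 = 49045/((32 - 1/90)²) - 32703*1/40260 = 49045/((2879/90)²) - 991/1220 = 49045/(8288641/8100) - 991/1220 = 49045*(8100/8288641) - 991/1220 = 397264500/8288641 - 991/1220 = 476448646769/10112142020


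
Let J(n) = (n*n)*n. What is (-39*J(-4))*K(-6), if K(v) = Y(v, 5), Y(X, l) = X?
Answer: -14976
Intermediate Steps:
K(v) = v
J(n) = n**3 (J(n) = n**2*n = n**3)
(-39*J(-4))*K(-6) = -39*(-4)**3*(-6) = -39*(-64)*(-6) = 2496*(-6) = -14976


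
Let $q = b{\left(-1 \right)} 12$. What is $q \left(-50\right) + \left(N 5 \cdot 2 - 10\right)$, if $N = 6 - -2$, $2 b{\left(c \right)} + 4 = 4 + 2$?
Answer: $-530$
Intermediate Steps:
$b{\left(c \right)} = 1$ ($b{\left(c \right)} = -2 + \frac{4 + 2}{2} = -2 + \frac{1}{2} \cdot 6 = -2 + 3 = 1$)
$N = 8$ ($N = 6 + 2 = 8$)
$q = 12$ ($q = 1 \cdot 12 = 12$)
$q \left(-50\right) + \left(N 5 \cdot 2 - 10\right) = 12 \left(-50\right) - \left(10 - 8 \cdot 5 \cdot 2\right) = -600 + \left(40 \cdot 2 - 10\right) = -600 + \left(80 - 10\right) = -600 + 70 = -530$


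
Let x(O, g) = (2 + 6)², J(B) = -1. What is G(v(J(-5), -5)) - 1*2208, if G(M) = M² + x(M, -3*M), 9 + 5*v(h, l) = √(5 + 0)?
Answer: -2144 + (9 - √5)²/25 ≈ -2142.2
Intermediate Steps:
v(h, l) = -9/5 + √5/5 (v(h, l) = -9/5 + √(5 + 0)/5 = -9/5 + √5/5)
x(O, g) = 64 (x(O, g) = 8² = 64)
G(M) = 64 + M² (G(M) = M² + 64 = 64 + M²)
G(v(J(-5), -5)) - 1*2208 = (64 + (-9/5 + √5/5)²) - 1*2208 = (64 + (-9/5 + √5/5)²) - 2208 = -2144 + (-9/5 + √5/5)²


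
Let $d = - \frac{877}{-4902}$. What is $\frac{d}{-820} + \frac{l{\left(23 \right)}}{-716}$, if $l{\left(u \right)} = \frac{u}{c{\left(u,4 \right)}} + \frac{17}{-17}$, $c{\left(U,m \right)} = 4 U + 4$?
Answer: $\frac{9714677}{11512248960} \approx 0.00084386$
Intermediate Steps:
$d = \frac{877}{4902}$ ($d = \left(-877\right) \left(- \frac{1}{4902}\right) = \frac{877}{4902} \approx 0.17891$)
$c{\left(U,m \right)} = 4 + 4 U$
$l{\left(u \right)} = -1 + \frac{u}{4 + 4 u}$ ($l{\left(u \right)} = \frac{u}{4 + 4 u} + \frac{17}{-17} = \frac{u}{4 + 4 u} + 17 \left(- \frac{1}{17}\right) = \frac{u}{4 + 4 u} - 1 = -1 + \frac{u}{4 + 4 u}$)
$\frac{d}{-820} + \frac{l{\left(23 \right)}}{-716} = \frac{877}{4902 \left(-820\right)} + \frac{\frac{1}{4} \frac{1}{1 + 23} \left(-4 - 69\right)}{-716} = \frac{877}{4902} \left(- \frac{1}{820}\right) + \frac{-4 - 69}{4 \cdot 24} \left(- \frac{1}{716}\right) = - \frac{877}{4019640} + \frac{1}{4} \cdot \frac{1}{24} \left(-73\right) \left(- \frac{1}{716}\right) = - \frac{877}{4019640} - - \frac{73}{68736} = - \frac{877}{4019640} + \frac{73}{68736} = \frac{9714677}{11512248960}$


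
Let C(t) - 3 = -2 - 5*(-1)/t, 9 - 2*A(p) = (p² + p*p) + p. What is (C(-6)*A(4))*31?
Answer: -279/4 ≈ -69.750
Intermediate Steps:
A(p) = 9/2 - p² - p/2 (A(p) = 9/2 - ((p² + p*p) + p)/2 = 9/2 - ((p² + p²) + p)/2 = 9/2 - (2*p² + p)/2 = 9/2 - (p + 2*p²)/2 = 9/2 + (-p² - p/2) = 9/2 - p² - p/2)
C(t) = 1 + 5/t (C(t) = 3 + (-2 - 5*(-1)/t) = 3 + (-2 - (-5)/t) = 3 + (-2 + 5/t) = 1 + 5/t)
(C(-6)*A(4))*31 = (((5 - 6)/(-6))*(9/2 - 1*4² - ½*4))*31 = ((-⅙*(-1))*(9/2 - 1*16 - 2))*31 = ((9/2 - 16 - 2)/6)*31 = ((⅙)*(-27/2))*31 = -9/4*31 = -279/4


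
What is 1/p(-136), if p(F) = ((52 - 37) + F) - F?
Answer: 1/15 ≈ 0.066667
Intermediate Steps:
p(F) = 15 (p(F) = (15 + F) - F = 15)
1/p(-136) = 1/15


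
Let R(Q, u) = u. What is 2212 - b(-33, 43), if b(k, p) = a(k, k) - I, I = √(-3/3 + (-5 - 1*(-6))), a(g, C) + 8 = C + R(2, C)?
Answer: 2286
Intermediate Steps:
a(g, C) = -8 + 2*C (a(g, C) = -8 + (C + C) = -8 + 2*C)
I = 0 (I = √(-3*⅓ + (-5 + 6)) = √(-1 + 1) = √0 = 0)
b(k, p) = -8 + 2*k (b(k, p) = (-8 + 2*k) - 1*0 = (-8 + 2*k) + 0 = -8 + 2*k)
2212 - b(-33, 43) = 2212 - (-8 + 2*(-33)) = 2212 - (-8 - 66) = 2212 - 1*(-74) = 2212 + 74 = 2286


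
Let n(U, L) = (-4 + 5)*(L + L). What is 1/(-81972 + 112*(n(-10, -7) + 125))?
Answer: -1/69540 ≈ -1.4380e-5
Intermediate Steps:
n(U, L) = 2*L (n(U, L) = 1*(2*L) = 2*L)
1/(-81972 + 112*(n(-10, -7) + 125)) = 1/(-81972 + 112*(2*(-7) + 125)) = 1/(-81972 + 112*(-14 + 125)) = 1/(-81972 + 112*111) = 1/(-81972 + 12432) = 1/(-69540) = -1/69540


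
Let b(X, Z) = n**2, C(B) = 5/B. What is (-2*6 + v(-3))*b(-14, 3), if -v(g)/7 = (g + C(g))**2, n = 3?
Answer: -1480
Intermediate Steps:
v(g) = -7*(g + 5/g)**2
b(X, Z) = 9 (b(X, Z) = 3**2 = 9)
(-2*6 + v(-3))*b(-14, 3) = (-2*6 - 7*(5 + (-3)**2)**2/(-3)**2)*9 = (-12 - 7*1/9*(5 + 9)**2)*9 = (-12 - 7*1/9*14**2)*9 = (-12 - 7*1/9*196)*9 = (-12 - 1372/9)*9 = -1480/9*9 = -1480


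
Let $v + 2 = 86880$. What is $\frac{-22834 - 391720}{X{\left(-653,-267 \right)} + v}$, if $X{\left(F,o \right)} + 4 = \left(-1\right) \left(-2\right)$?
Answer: $- \frac{207277}{43438} \approx -4.7718$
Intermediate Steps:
$v = 86878$ ($v = -2 + 86880 = 86878$)
$X{\left(F,o \right)} = -2$ ($X{\left(F,o \right)} = -4 - -2 = -4 + 2 = -2$)
$\frac{-22834 - 391720}{X{\left(-653,-267 \right)} + v} = \frac{-22834 - 391720}{-2 + 86878} = - \frac{414554}{86876} = \left(-414554\right) \frac{1}{86876} = - \frac{207277}{43438}$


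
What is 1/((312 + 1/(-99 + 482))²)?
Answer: 146689/14279533009 ≈ 1.0273e-5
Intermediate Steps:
1/((312 + 1/(-99 + 482))²) = 1/((312 + 1/383)²) = 1/((119497/383)²) = 1/(14279533009/146689) = 146689/14279533009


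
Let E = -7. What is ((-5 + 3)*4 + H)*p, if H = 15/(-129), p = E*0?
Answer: 0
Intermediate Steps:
p = 0 (p = -7*0 = 0)
H = -5/43 (H = 15*(-1/129) = -5/43 ≈ -0.11628)
((-5 + 3)*4 + H)*p = ((-5 + 3)*4 - 5/43)*0 = (-2*4 - 5/43)*0 = (-8 - 5/43)*0 = -349/43*0 = 0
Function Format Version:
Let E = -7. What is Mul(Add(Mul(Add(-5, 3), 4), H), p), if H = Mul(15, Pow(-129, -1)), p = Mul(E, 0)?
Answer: 0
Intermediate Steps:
p = 0 (p = Mul(-7, 0) = 0)
H = Rational(-5, 43) (H = Mul(15, Rational(-1, 129)) = Rational(-5, 43) ≈ -0.11628)
Mul(Add(Mul(Add(-5, 3), 4), H), p) = Mul(Add(Mul(Add(-5, 3), 4), Rational(-5, 43)), 0) = Mul(Add(Mul(-2, 4), Rational(-5, 43)), 0) = Mul(Add(-8, Rational(-5, 43)), 0) = Mul(Rational(-349, 43), 0) = 0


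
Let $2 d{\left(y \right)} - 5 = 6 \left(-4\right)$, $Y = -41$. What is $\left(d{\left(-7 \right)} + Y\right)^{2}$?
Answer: $\frac{10201}{4} \approx 2550.3$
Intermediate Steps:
$d{\left(y \right)} = - \frac{19}{2}$ ($d{\left(y \right)} = \frac{5}{2} + \frac{6 \left(-4\right)}{2} = \frac{5}{2} + \frac{1}{2} \left(-24\right) = \frac{5}{2} - 12 = - \frac{19}{2}$)
$\left(d{\left(-7 \right)} + Y\right)^{2} = \left(- \frac{19}{2} - 41\right)^{2} = \left(- \frac{101}{2}\right)^{2} = \frac{10201}{4}$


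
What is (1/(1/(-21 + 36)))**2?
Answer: 225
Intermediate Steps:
(1/(1/(-21 + 36)))**2 = (1/(1/15))**2 = 15**2 = 225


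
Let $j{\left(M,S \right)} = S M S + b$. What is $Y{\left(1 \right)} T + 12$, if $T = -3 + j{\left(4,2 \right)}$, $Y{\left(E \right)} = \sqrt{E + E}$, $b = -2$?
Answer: $12 + 11 \sqrt{2} \approx 27.556$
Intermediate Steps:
$j{\left(M,S \right)} = -2 + M S^{2}$ ($j{\left(M,S \right)} = S M S - 2 = M S S - 2 = M S^{2} - 2 = -2 + M S^{2}$)
$Y{\left(E \right)} = \sqrt{2} \sqrt{E}$ ($Y{\left(E \right)} = \sqrt{2 E} = \sqrt{2} \sqrt{E}$)
$T = 11$ ($T = -3 - \left(2 - 4 \cdot 2^{2}\right) = -3 + \left(-2 + 4 \cdot 4\right) = -3 + \left(-2 + 16\right) = -3 + 14 = 11$)
$Y{\left(1 \right)} T + 12 = \sqrt{2} \sqrt{1} \cdot 11 + 12 = \sqrt{2} \cdot 1 \cdot 11 + 12 = \sqrt{2} \cdot 11 + 12 = 11 \sqrt{2} + 12 = 12 + 11 \sqrt{2}$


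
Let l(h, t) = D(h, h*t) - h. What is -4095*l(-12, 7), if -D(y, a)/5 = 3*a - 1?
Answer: -5229315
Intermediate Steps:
D(y, a) = 5 - 15*a (D(y, a) = -5*(3*a - 1) = -5*(-1 + 3*a) = 5 - 15*a)
l(h, t) = 5 - h - 15*h*t (l(h, t) = (5 - 15*h*t) - h = 5 - h - 15*h*t)
-4095*l(-12, 7) = -4095*(5 - 1*(-12) - 15*(-12)*7) = -4095*(5 + 12 + 1260) = -4095*1277 = -5229315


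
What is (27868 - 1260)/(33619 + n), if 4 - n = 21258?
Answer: 26608/12365 ≈ 2.1519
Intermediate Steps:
n = -21254 (n = 4 - 1*21258 = 4 - 21258 = -21254)
(27868 - 1260)/(33619 + n) = (27868 - 1260)/(33619 - 21254) = 26608/12365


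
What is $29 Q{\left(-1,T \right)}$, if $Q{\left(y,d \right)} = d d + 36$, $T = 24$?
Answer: $17748$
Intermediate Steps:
$Q{\left(y,d \right)} = 36 + d^{2}$ ($Q{\left(y,d \right)} = d^{2} + 36 = 36 + d^{2}$)
$29 Q{\left(-1,T \right)} = 29 \left(36 + 24^{2}\right) = 29 \left(36 + 576\right) = 29 \cdot 612 = 17748$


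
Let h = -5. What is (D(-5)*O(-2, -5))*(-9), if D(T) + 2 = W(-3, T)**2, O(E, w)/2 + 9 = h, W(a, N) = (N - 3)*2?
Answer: 64008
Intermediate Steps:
W(a, N) = -6 + 2*N (W(a, N) = (-3 + N)*2 = -6 + 2*N)
O(E, w) = -28 (O(E, w) = -18 + 2*(-5) = -18 - 10 = -28)
D(T) = -2 + (-6 + 2*T)**2
(D(-5)*O(-2, -5))*(-9) = ((-2 + 4*(-3 - 5)**2)*(-28))*(-9) = ((-2 + 4*(-8)**2)*(-28))*(-9) = ((-2 + 4*64)*(-28))*(-9) = ((-2 + 256)*(-28))*(-9) = (254*(-28))*(-9) = -7112*(-9) = 64008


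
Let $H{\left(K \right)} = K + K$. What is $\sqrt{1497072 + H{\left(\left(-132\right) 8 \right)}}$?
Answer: $4 \sqrt{93435} \approx 1222.7$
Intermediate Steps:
$H{\left(K \right)} = 2 K$
$\sqrt{1497072 + H{\left(\left(-132\right) 8 \right)}} = \sqrt{1497072 + 2 \left(\left(-132\right) 8\right)} = \sqrt{1497072 + 2 \left(-1056\right)} = \sqrt{1497072 - 2112} = \sqrt{1494960} = 4 \sqrt{93435}$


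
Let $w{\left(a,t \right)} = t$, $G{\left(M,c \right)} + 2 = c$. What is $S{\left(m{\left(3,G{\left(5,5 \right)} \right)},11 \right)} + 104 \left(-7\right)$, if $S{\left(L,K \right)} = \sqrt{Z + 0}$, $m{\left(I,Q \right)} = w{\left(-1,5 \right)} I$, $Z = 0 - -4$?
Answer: $-726$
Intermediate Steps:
$Z = 4$ ($Z = 0 + 4 = 4$)
$G{\left(M,c \right)} = -2 + c$
$m{\left(I,Q \right)} = 5 I$
$S{\left(L,K \right)} = 2$ ($S{\left(L,K \right)} = \sqrt{4 + 0} = \sqrt{4} = 2$)
$S{\left(m{\left(3,G{\left(5,5 \right)} \right)},11 \right)} + 104 \left(-7\right) = 2 + 104 \left(-7\right) = 2 - 728 = -726$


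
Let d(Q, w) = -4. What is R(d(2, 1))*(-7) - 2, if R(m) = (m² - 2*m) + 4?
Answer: -198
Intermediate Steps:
R(m) = 4 + m² - 2*m
R(d(2, 1))*(-7) - 2 = (4 + (-4)² - 2*(-4))*(-7) - 2 = (4 + 16 + 8)*(-7) - 2 = 28*(-7) - 2 = -196 - 2 = -198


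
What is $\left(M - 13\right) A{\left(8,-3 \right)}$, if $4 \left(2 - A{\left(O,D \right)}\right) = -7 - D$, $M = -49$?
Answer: $-186$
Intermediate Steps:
$A{\left(O,D \right)} = \frac{15}{4} + \frac{D}{4}$ ($A{\left(O,D \right)} = 2 - \frac{-7 - D}{4} = 2 + \left(\frac{7}{4} + \frac{D}{4}\right) = \frac{15}{4} + \frac{D}{4}$)
$\left(M - 13\right) A{\left(8,-3 \right)} = \left(-49 - 13\right) \left(\frac{15}{4} + \frac{1}{4} \left(-3\right)\right) = - 62 \left(\frac{15}{4} - \frac{3}{4}\right) = \left(-62\right) 3 = -186$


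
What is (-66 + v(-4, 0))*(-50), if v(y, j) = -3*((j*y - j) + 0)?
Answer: 3300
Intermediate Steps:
v(y, j) = 3*j - 3*j*y (v(y, j) = -3*((-j + j*y) + 0) = -3*(-j + j*y) = 3*j - 3*j*y)
(-66 + v(-4, 0))*(-50) = (-66 + 3*0*(1 - 1*(-4)))*(-50) = (-66 + 3*0*(1 + 4))*(-50) = (-66 + 3*0*5)*(-50) = (-66 + 0)*(-50) = -66*(-50) = 3300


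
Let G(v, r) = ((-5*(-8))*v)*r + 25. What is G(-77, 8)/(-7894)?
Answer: 24615/7894 ≈ 3.1182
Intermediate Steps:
G(v, r) = 25 + 40*r*v (G(v, r) = (40*v)*r + 25 = 40*r*v + 25 = 25 + 40*r*v)
G(-77, 8)/(-7894) = (25 + 40*8*(-77))/(-7894) = (25 - 24640)*(-1/7894) = -24615*(-1/7894) = 24615/7894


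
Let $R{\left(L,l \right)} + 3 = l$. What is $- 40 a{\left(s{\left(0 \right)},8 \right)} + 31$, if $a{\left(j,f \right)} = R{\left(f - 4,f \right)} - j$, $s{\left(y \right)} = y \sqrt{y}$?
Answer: $-169$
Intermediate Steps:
$R{\left(L,l \right)} = -3 + l$
$s{\left(y \right)} = y^{\frac{3}{2}}$
$a{\left(j,f \right)} = -3 + f - j$ ($a{\left(j,f \right)} = \left(-3 + f\right) - j = -3 + f - j$)
$- 40 a{\left(s{\left(0 \right)},8 \right)} + 31 = - 40 \left(-3 + 8 - 0^{\frac{3}{2}}\right) + 31 = - 40 \left(-3 + 8 - 0\right) + 31 = - 40 \left(-3 + 8 + 0\right) + 31 = \left(-40\right) 5 + 31 = -200 + 31 = -169$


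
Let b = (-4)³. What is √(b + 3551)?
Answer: √3487 ≈ 59.051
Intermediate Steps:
b = -64
√(b + 3551) = √(-64 + 3551) = √3487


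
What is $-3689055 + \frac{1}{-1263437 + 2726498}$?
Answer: $- \frac{5397312497354}{1463061} \approx -3.6891 \cdot 10^{6}$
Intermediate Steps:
$-3689055 + \frac{1}{-1263437 + 2726498} = -3689055 + \frac{1}{1463061} = - \frac{5397312497354}{1463061}$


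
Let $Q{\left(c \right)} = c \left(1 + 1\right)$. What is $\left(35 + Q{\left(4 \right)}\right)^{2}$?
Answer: $1849$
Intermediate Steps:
$Q{\left(c \right)} = 2 c$ ($Q{\left(c \right)} = c 2 = 2 c$)
$\left(35 + Q{\left(4 \right)}\right)^{2} = \left(35 + 2 \cdot 4\right)^{2} = \left(35 + 8\right)^{2} = 43^{2} = 1849$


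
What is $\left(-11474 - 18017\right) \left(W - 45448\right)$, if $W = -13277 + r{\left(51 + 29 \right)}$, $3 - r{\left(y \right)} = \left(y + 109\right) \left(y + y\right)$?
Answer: $2623578342$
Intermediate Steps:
$r{\left(y \right)} = 3 - 2 y \left(109 + y\right)$ ($r{\left(y \right)} = 3 - \left(y + 109\right) \left(y + y\right) = 3 - \left(109 + y\right) 2 y = 3 - 2 y \left(109 + y\right)$)
$W = -43514$ ($W = -13277 - \left(-3 + 2 \left(51 + 29\right)^{2} + 218 \left(51 + 29\right)\right) = -13277 - \left(17437 + 12800\right) = -13277 - 30237 = -43514$)
$\left(-11474 - 18017\right) \left(W - 45448\right) = \left(-11474 - 18017\right) \left(-43514 - 45448\right) = \left(-29491\right) \left(-88962\right) = 2623578342$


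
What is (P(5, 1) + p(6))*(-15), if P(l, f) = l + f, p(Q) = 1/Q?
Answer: -185/2 ≈ -92.500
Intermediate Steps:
P(l, f) = f + l
(P(5, 1) + p(6))*(-15) = ((1 + 5) + 1/6)*(-15) = (6 + ⅙)*(-15) = (37/6)*(-15) = -185/2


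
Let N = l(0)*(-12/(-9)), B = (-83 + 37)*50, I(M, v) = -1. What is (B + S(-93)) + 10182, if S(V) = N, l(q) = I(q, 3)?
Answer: 23642/3 ≈ 7880.7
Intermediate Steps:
l(q) = -1
B = -2300 (B = -46*50 = -2300)
N = -4/3 (N = -(-12)/(-9) = -(-12)*(-1)/9 = -1*4/3 = -4/3 ≈ -1.3333)
S(V) = -4/3
(B + S(-93)) + 10182 = (-2300 - 4/3) + 10182 = -6904/3 + 10182 = 23642/3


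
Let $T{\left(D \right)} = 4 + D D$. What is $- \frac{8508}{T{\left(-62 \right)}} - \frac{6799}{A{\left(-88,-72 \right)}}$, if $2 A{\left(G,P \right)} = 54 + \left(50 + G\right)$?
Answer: $- \frac{3278827}{3848} \approx -852.09$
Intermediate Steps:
$A{\left(G,P \right)} = 52 + \frac{G}{2}$ ($A{\left(G,P \right)} = \frac{54 + \left(50 + G\right)}{2} = \frac{104 + G}{2} = 52 + \frac{G}{2}$)
$T{\left(D \right)} = 4 + D^{2}$
$- \frac{8508}{T{\left(-62 \right)}} - \frac{6799}{A{\left(-88,-72 \right)}} = - \frac{8508}{4 + \left(-62\right)^{2}} - \frac{6799}{52 + \frac{1}{2} \left(-88\right)} = - \frac{8508}{4 + 3844} - \frac{6799}{52 - 44} = - \frac{8508}{3848} - \frac{6799}{8} = \left(-8508\right) \frac{1}{3848} - \frac{6799}{8} = - \frac{2127}{962} - \frac{6799}{8} = - \frac{3278827}{3848}$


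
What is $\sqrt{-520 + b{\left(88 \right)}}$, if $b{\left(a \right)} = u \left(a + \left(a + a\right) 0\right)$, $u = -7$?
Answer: $4 i \sqrt{71} \approx 33.705 i$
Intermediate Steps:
$b{\left(a \right)} = - 7 a$ ($b{\left(a \right)} = - 7 \left(a + \left(a + a\right) 0\right) = - 7 \left(a + 2 a 0\right) = - 7 \left(a + 0\right) = - 7 a$)
$\sqrt{-520 + b{\left(88 \right)}} = \sqrt{-520 - 616} = \sqrt{-1136} = 4 i \sqrt{71}$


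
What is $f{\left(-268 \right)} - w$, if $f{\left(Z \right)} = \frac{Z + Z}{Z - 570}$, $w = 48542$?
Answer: $- \frac{20338830}{419} \approx -48541.0$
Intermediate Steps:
$f{\left(Z \right)} = \frac{2 Z}{-570 + Z}$
$f{\left(-268 \right)} - w = 2 \left(-268\right) \frac{1}{-570 - 268} - 48542 = 2 \left(-268\right) \frac{1}{-838} - 48542 = 2 \left(-268\right) \left(- \frac{1}{838}\right) - 48542 = \frac{268}{419} - 48542 = - \frac{20338830}{419}$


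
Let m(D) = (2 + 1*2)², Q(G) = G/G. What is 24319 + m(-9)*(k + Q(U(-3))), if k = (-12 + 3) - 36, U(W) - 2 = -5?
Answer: 23615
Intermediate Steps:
U(W) = -3 (U(W) = 2 - 5 = -3)
Q(G) = 1
m(D) = 16 (m(D) = (2 + 2)² = 4² = 16)
k = -45 (k = -9 - 36 = -45)
24319 + m(-9)*(k + Q(U(-3))) = 24319 + 16*(-45 + 1) = 24319 + 16*(-44) = 24319 - 704 = 23615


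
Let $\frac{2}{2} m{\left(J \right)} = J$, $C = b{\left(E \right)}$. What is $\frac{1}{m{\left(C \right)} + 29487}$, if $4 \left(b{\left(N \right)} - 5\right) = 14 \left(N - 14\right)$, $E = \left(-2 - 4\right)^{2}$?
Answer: $\frac{1}{29569} \approx 3.3819 \cdot 10^{-5}$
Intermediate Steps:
$E = 36$ ($E = \left(-6\right)^{2} = 36$)
$b{\left(N \right)} = -44 + \frac{7 N}{2}$ ($b{\left(N \right)} = 5 + \frac{14 \left(N - 14\right)}{4} = 5 + \frac{14 \left(-14 + N\right)}{4} = 5 + \frac{-196 + 14 N}{4} = 5 + \left(-49 + \frac{7 N}{2}\right) = -44 + \frac{7 N}{2}$)
$C = 82$ ($C = -44 + \frac{7}{2} \cdot 36 = -44 + 126 = 82$)
$m{\left(J \right)} = J$
$\frac{1}{m{\left(C \right)} + 29487} = \frac{1}{82 + 29487} = \frac{1}{29569}$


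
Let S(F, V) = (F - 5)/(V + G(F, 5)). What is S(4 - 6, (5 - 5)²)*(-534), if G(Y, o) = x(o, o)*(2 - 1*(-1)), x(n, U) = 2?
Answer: 623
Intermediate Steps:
G(Y, o) = 6 (G(Y, o) = 2*(2 - 1*(-1)) = 2*(2 + 1) = 2*3 = 6)
S(F, V) = (-5 + F)/(6 + V) (S(F, V) = (F - 5)/(V + 6) = (-5 + F)/(6 + V))
S(4 - 6, (5 - 5)²)*(-534) = ((-5 + (4 - 6))/(6 + (5 - 5)²))*(-534) = ((-5 - 2)/(6 + 0²))*(-534) = (-7/(6 + 0))*(-534) = (-7/6)*(-534) = ((⅙)*(-7))*(-534) = -7/6*(-534) = 623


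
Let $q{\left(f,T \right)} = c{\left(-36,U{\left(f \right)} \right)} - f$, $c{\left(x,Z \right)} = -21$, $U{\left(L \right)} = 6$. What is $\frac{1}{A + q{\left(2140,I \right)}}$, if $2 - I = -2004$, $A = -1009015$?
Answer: $- \frac{1}{1011176} \approx -9.8895 \cdot 10^{-7}$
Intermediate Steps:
$I = 2006$ ($I = 2 - -2004 = 2 + 2004 = 2006$)
$q{\left(f,T \right)} = -21 - f$
$\frac{1}{A + q{\left(2140,I \right)}} = \frac{1}{-1009015 - 2161} = \frac{1}{-1011176} = - \frac{1}{1011176}$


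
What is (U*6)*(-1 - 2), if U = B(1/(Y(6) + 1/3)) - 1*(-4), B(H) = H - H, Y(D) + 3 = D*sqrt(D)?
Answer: -72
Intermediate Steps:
Y(D) = -3 + D**(3/2) (Y(D) = -3 + D*sqrt(D) = -3 + D**(3/2))
B(H) = 0
U = 4 (U = 0 - 1*(-4) = 0 + 4 = 4)
(U*6)*(-1 - 2) = (4*6)*(-1 - 2) = 24*(-3) = -72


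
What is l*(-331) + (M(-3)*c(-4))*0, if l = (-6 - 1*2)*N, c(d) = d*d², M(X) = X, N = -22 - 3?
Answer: -66200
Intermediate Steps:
N = -25
c(d) = d³
l = 200 (l = (-6 - 1*2)*(-25) = (-6 - 2)*(-25) = -8*(-25) = 200)
l*(-331) + (M(-3)*c(-4))*0 = 200*(-331) - 3*(-4)³*0 = -66200 - 3*(-64)*0 = -66200 + 192*0 = -66200 + 0 = -66200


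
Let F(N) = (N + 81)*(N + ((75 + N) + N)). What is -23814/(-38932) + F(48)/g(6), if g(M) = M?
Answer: 45833784/9733 ≈ 4709.1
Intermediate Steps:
F(N) = (75 + 3*N)*(81 + N) (F(N) = (81 + N)*(N + (75 + 2*N)) = (81 + N)*(75 + 3*N) = (75 + 3*N)*(81 + N))
-23814/(-38932) + F(48)/g(6) = -23814/(-38932) + (6075 + 3*48² + 318*48)/6 = -23814*(-1/38932) + (6075 + 3*2304 + 15264)*(⅙) = 11907/19466 + (6075 + 6912 + 15264)*(⅙) = 11907/19466 + 28251*(⅙) = 11907/19466 + 9417/2 = 45833784/9733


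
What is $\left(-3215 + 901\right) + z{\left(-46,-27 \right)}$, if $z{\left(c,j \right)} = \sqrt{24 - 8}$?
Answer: $-2310$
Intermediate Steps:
$z{\left(c,j \right)} = 4$ ($z{\left(c,j \right)} = \sqrt{16} = 4$)
$\left(-3215 + 901\right) + z{\left(-46,-27 \right)} = \left(-3215 + 901\right) + 4 = -2314 + 4 = -2310$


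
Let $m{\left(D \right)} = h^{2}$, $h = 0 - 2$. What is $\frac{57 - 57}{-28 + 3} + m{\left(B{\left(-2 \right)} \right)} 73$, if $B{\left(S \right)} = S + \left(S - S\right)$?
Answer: $292$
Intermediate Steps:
$B{\left(S \right)} = S$ ($B{\left(S \right)} = S + 0 = S$)
$h = -2$
$m{\left(D \right)} = 4$ ($m{\left(D \right)} = \left(-2\right)^{2} = 4$)
$\frac{57 - 57}{-28 + 3} + m{\left(B{\left(-2 \right)} \right)} 73 = \frac{57 - 57}{-28 + 3} + 4 \cdot 73 = \frac{0}{-25} + 292 = 0 \left(- \frac{1}{25}\right) + 292 = 0 + 292 = 292$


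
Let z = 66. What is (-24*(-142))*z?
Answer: 224928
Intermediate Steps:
(-24*(-142))*z = -24*(-142)*66 = 3408*66 = 224928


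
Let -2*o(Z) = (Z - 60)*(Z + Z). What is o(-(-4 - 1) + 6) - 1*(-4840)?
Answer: 5379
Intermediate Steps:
o(Z) = -Z*(-60 + Z) (o(Z) = -(Z - 60)*(Z + Z)/2 = -(-60 + Z)*2*Z/2 = -Z*(-60 + Z))
o(-(-4 - 1) + 6) - 1*(-4840) = (-(-4 - 1) + 6)*(60 - (-(-4 - 1) + 6)) - 1*(-4840) = (-1*(-5) + 6)*(60 - (-1*(-5) + 6)) + 4840 = (5 + 6)*(60 - (5 + 6)) + 4840 = 11*(60 - 1*11) + 4840 = 11*(60 - 11) + 4840 = 11*49 + 4840 = 539 + 4840 = 5379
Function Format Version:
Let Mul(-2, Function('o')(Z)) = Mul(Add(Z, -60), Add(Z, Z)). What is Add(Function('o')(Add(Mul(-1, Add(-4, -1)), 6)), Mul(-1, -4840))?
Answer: 5379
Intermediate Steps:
Function('o')(Z) = Mul(-1, Z, Add(-60, Z)) (Function('o')(Z) = Mul(Rational(-1, 2), Mul(Add(Z, -60), Add(Z, Z))) = Mul(Rational(-1, 2), Mul(Add(-60, Z), Mul(2, Z))) = Mul(Rational(-1, 2), Mul(2, Z, Add(-60, Z))) = Mul(-1, Z, Add(-60, Z)))
Add(Function('o')(Add(Mul(-1, Add(-4, -1)), 6)), Mul(-1, -4840)) = Add(Mul(Add(Mul(-1, Add(-4, -1)), 6), Add(60, Mul(-1, Add(Mul(-1, Add(-4, -1)), 6)))), Mul(-1, -4840)) = Add(Mul(Add(Mul(-1, -5), 6), Add(60, Mul(-1, Add(Mul(-1, -5), 6)))), 4840) = Add(Mul(Add(5, 6), Add(60, Mul(-1, Add(5, 6)))), 4840) = Add(Mul(11, Add(60, Mul(-1, 11))), 4840) = Add(Mul(11, Add(60, -11)), 4840) = Add(Mul(11, 49), 4840) = Add(539, 4840) = 5379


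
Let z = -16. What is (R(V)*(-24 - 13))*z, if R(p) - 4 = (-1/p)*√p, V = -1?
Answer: 2368 + 592*I ≈ 2368.0 + 592.0*I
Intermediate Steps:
R(p) = 4 - 1/√p (R(p) = 4 + (-1/p)*√p = 4 - 1/√p)
(R(V)*(-24 - 13))*z = ((4 - 1/√(-1))*(-24 - 13))*(-16) = ((4 - (-1)*I)*(-37))*(-16) = ((4 + I)*(-37))*(-16) = (-148 - 37*I)*(-16) = 2368 + 592*I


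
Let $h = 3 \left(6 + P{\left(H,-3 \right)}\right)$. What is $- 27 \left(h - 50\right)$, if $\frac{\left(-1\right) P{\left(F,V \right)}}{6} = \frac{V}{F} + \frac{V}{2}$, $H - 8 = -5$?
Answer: $-351$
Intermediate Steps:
$H = 3$ ($H = 8 - 5 = 3$)
$P{\left(F,V \right)} = - 3 V - \frac{6 V}{F}$ ($P{\left(F,V \right)} = - 6 \left(\frac{V}{F} + \frac{V}{2}\right) = - 6 \left(\frac{V}{2} + \frac{V}{F}\right) = - 3 V - \frac{6 V}{F}$)
$h = 63$ ($h = 3 \left(6 - - \frac{9 \left(2 + 3\right)}{3}\right) = 3 \left(6 - \left(-9\right) \frac{1}{3} \cdot 5\right) = 3 \left(6 + 15\right) = 3 \cdot 21 = 63$)
$- 27 \left(h - 50\right) = - 27 \left(63 - 50\right) = \left(-27\right) 13 = -351$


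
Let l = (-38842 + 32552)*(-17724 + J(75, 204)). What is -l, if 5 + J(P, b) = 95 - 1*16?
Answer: -111018500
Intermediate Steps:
J(P, b) = 74 (J(P, b) = -5 + (95 - 1*16) = -5 + (95 - 16) = -5 + 79 = 74)
l = 111018500 (l = (-38842 + 32552)*(-17724 + 74) = -6290*(-17650) = 111018500)
-l = -1*111018500 = -111018500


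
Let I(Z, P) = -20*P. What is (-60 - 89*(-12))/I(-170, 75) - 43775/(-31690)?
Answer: 561983/792250 ≈ 0.70935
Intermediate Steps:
(-60 - 89*(-12))/I(-170, 75) - 43775/(-31690) = (-60 - 89*(-12))/((-20*75)) - 43775/(-31690) = (-60 + 1068)/(-1500) - 43775*(-1/31690) = 1008*(-1/1500) + 8755/6338 = -84/125 + 8755/6338 = 561983/792250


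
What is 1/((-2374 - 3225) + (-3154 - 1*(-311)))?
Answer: -1/8442 ≈ -0.00011846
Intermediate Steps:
1/((-2374 - 3225) + (-3154 - 1*(-311))) = 1/(-5599 + (-3154 + 311)) = 1/(-5599 - 2843) = 1/(-8442) = -1/8442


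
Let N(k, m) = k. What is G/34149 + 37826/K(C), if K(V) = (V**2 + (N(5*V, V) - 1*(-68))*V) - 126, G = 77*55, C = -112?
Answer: 788837872/1152904389 ≈ 0.68422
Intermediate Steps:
G = 4235
K(V) = -126 + V**2 + V*(68 + 5*V) (K(V) = (V**2 + (5*V - 1*(-68))*V) - 126 = (V**2 + (5*V + 68)*V) - 126 = (V**2 + (68 + 5*V)*V) - 126 = (V**2 + V*(68 + 5*V)) - 126 = -126 + V**2 + V*(68 + 5*V))
G/34149 + 37826/K(C) = 4235/34149 + 37826/(-126 + 6*(-112)**2 + 68*(-112)) = 4235*(1/34149) + 37826/(-126 + 6*12544 - 7616) = 4235/34149 + 37826/(-126 + 75264 - 7616) = 4235/34149 + 37826/67522 = 4235/34149 + 37826*(1/67522) = 4235/34149 + 18913/33761 = 788837872/1152904389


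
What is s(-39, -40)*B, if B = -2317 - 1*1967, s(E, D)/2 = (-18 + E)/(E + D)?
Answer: -488376/79 ≈ -6182.0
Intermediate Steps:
s(E, D) = 2*(-18 + E)/(D + E) (s(E, D) = 2*((-18 + E)/(E + D)) = 2*((-18 + E)/(D + E)) = 2*(-18 + E)/(D + E))
B = -4284 (B = -2317 - 1967 = -4284)
s(-39, -40)*B = (2*(-18 - 39)/(-40 - 39))*(-4284) = (2*(-57)/(-79))*(-4284) = (2*(-1/79)*(-57))*(-4284) = (114/79)*(-4284) = -488376/79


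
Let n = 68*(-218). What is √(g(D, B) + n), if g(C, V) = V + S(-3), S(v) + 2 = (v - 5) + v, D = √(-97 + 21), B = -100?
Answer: I*√14937 ≈ 122.22*I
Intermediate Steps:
D = 2*I*√19 (D = √(-76) = 2*I*√19 ≈ 8.7178*I)
S(v) = -7 + 2*v (S(v) = -2 + ((v - 5) + v) = -2 + ((-5 + v) + v) = -2 + (-5 + 2*v) = -7 + 2*v)
n = -14824
g(C, V) = -13 + V (g(C, V) = V + (-7 + 2*(-3)) = V + (-7 - 6) = V - 13 = -13 + V)
√(g(D, B) + n) = √((-13 - 100) - 14824) = √(-113 - 14824) = √(-14937) = I*√14937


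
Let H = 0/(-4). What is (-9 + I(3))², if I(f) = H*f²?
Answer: 81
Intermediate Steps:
H = 0 (H = 0*(-¼) = 0)
I(f) = 0 (I(f) = 0*f² = 0)
(-9 + I(3))² = (-9 + 0)² = (-9)² = 81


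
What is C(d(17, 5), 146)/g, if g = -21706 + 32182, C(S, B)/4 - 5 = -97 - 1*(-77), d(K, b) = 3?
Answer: -5/873 ≈ -0.0057274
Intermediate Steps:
C(S, B) = -60 (C(S, B) = 20 + 4*(-97 - 1*(-77)) = 20 + 4*(-97 + 77) = 20 + 4*(-20) = 20 - 80 = -60)
g = 10476
C(d(17, 5), 146)/g = -60/10476 = -60*1/10476 = -5/873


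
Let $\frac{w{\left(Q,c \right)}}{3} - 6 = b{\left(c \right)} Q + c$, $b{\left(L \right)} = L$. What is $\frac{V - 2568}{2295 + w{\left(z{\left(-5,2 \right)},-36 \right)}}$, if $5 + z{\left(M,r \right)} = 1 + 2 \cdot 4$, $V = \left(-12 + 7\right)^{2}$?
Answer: $- \frac{2543}{1773} \approx -1.4343$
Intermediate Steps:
$V = 25$ ($V = \left(-5\right)^{2} = 25$)
$z{\left(M,r \right)} = 4$ ($z{\left(M,r \right)} = -5 + \left(1 + 2 \cdot 4\right) = -5 + \left(1 + 8\right) = -5 + 9 = 4$)
$w{\left(Q,c \right)} = 18 + 3 c + 3 Q c$ ($w{\left(Q,c \right)} = 18 + 3 \left(c Q + c\right) = 18 + 3 \left(Q c + c\right) = 18 + 3 \left(c + Q c\right) = 18 + \left(3 c + 3 Q c\right) = 18 + 3 c + 3 Q c$)
$\frac{V - 2568}{2295 + w{\left(z{\left(-5,2 \right)},-36 \right)}} = \frac{25 - 2568}{2295 + \left(18 + 3 \left(-36\right) + 3 \cdot 4 \left(-36\right)\right)} = - \frac{2543}{2295 - 522} = - \frac{2543}{1773}$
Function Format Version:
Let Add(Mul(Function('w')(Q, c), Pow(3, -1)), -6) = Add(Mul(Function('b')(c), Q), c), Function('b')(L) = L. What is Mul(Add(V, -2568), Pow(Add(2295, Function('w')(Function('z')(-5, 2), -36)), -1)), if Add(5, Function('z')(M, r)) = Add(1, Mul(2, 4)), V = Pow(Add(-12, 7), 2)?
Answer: Rational(-2543, 1773) ≈ -1.4343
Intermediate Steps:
V = 25 (V = Pow(-5, 2) = 25)
Function('z')(M, r) = 4 (Function('z')(M, r) = Add(-5, Add(1, Mul(2, 4))) = Add(-5, Add(1, 8)) = Add(-5, 9) = 4)
Function('w')(Q, c) = Add(18, Mul(3, c), Mul(3, Q, c)) (Function('w')(Q, c) = Add(18, Mul(3, Add(Mul(c, Q), c))) = Add(18, Mul(3, Add(Mul(Q, c), c))) = Add(18, Mul(3, Add(c, Mul(Q, c)))) = Add(18, Add(Mul(3, c), Mul(3, Q, c))) = Add(18, Mul(3, c), Mul(3, Q, c)))
Mul(Add(V, -2568), Pow(Add(2295, Function('w')(Function('z')(-5, 2), -36)), -1)) = Mul(Add(25, -2568), Pow(Add(2295, Add(18, Mul(3, -36), Mul(3, 4, -36))), -1)) = Mul(-2543, Pow(Add(2295, Add(18, -108, -432)), -1)) = Mul(-2543, Pow(Add(2295, -522), -1)) = Mul(-2543, Pow(1773, -1)) = Mul(-2543, Rational(1, 1773)) = Rational(-2543, 1773)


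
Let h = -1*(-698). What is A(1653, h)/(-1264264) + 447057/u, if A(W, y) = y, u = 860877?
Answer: 31366509939/60465322196 ≈ 0.51875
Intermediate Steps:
h = 698
A(1653, h)/(-1264264) + 447057/u = 698/(-1264264) + 447057/860877 = 698*(-1/1264264) + 447057*(1/860877) = -349/632132 + 49673/95653 = 31366509939/60465322196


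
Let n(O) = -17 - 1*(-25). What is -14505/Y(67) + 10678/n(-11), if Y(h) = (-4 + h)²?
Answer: 7044157/5292 ≈ 1331.1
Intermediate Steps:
n(O) = 8 (n(O) = -17 + 25 = 8)
-14505/Y(67) + 10678/n(-11) = -14505/(-4 + 67)² + 10678/8 = -14505/(63²) + 10678*(⅛) = -14505/3969 + 5339/4 = -14505*1/3969 + 5339/4 = -4835/1323 + 5339/4 = 7044157/5292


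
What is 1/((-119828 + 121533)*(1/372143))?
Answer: 372143/1705 ≈ 218.27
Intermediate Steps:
1/((-119828 + 121533)*(1/372143)) = 1/(1705*(1/372143)) = (1/1705)*372143 = 372143/1705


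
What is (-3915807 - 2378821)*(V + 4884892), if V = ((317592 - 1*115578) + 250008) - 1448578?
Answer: -24475628659008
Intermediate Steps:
V = -996556 (V = ((317592 - 115578) + 250008) - 1448578 = (202014 + 250008) - 1448578 = 452022 - 1448578 = -996556)
(-3915807 - 2378821)*(V + 4884892) = (-3915807 - 2378821)*(-996556 + 4884892) = -6294628*3888336 = -24475628659008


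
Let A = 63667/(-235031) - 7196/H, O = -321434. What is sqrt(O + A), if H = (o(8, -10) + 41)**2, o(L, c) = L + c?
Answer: I*sqrt(27007108043483693627)/9166209 ≈ 566.96*I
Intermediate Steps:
H = 1521 (H = ((8 - 10) + 41)**2 = (-2 + 41)**2 = 39**2 = 1521)
A = -1788120583/357482151 (A = 63667/(-235031) - 7196/1521 = 63667*(-1/235031) - 7196*1/1521 = -63667/235031 - 7196/1521 = -1788120583/357482151 ≈ -5.0020)
sqrt(O + A) = sqrt(-321434 - 1788120583/357482151) = sqrt(-114908705845117/357482151) = I*sqrt(27007108043483693627)/9166209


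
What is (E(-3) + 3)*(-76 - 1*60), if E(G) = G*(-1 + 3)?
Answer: 408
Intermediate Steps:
E(G) = 2*G (E(G) = G*2 = 2*G)
(E(-3) + 3)*(-76 - 1*60) = (2*(-3) + 3)*(-76 - 1*60) = (-6 + 3)*(-76 - 60) = -3*(-136) = 408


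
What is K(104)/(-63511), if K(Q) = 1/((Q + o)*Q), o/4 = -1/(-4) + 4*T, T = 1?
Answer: -1/799222424 ≈ -1.2512e-9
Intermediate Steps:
o = 17 (o = 4*(-1/(-4) + 4*1) = 4*(-1*(-¼) + 4) = 4*(¼ + 4) = 4*(17/4) = 17)
K(Q) = 1/(Q*(17 + Q)) (K(Q) = 1/((Q + 17)*Q) = 1/((17 + Q)*Q) = 1/(Q*(17 + Q)))
K(104)/(-63511) = (1/(104*(17 + 104)))/(-63511) = ((1/104)/121)*(-1/63511) = ((1/104)*(1/121))*(-1/63511) = (1/12584)*(-1/63511) = -1/799222424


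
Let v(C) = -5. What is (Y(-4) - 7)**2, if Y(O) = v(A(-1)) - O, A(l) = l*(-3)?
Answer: 64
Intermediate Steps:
A(l) = -3*l
Y(O) = -5 - O
(Y(-4) - 7)**2 = ((-5 - 1*(-4)) - 7)**2 = ((-5 + 4) - 7)**2 = (-1 - 7)**2 = (-8)**2 = 64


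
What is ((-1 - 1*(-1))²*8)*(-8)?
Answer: 0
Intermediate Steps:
((-1 - 1*(-1))²*8)*(-8) = ((-1 + 1)²*8)*(-8) = (0²*8)*(-8) = (0*8)*(-8) = 0*(-8) = 0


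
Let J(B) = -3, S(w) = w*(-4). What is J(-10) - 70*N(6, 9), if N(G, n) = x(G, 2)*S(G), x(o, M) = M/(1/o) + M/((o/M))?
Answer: 21277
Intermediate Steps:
S(w) = -4*w
x(o, M) = M*o + M²/o (x(o, M) = M*o + M*(M/o) = M*o + M²/o)
N(G, n) = -16 - 8*G² (N(G, n) = (2*(2 + G²)/G)*(-4*G) = -16 - 8*G²)
J(-10) - 70*N(6, 9) = -3 - 70*(-16 - 8*6²) = -3 - 70*(-16 - 8*36) = -3 - 70*(-16 - 288) = -3 - 70*(-304) = -3 + 21280 = 21277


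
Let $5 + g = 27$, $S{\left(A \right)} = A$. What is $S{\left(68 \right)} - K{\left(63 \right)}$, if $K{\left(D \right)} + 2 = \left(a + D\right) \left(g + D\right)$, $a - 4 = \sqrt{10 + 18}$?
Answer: $-5625 - 170 \sqrt{7} \approx -6074.8$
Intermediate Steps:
$g = 22$ ($g = -5 + 27 = 22$)
$a = 4 + 2 \sqrt{7}$ ($a = 4 + \sqrt{10 + 18} = 4 + \sqrt{28} = 4 + 2 \sqrt{7} \approx 9.2915$)
$K{\left(D \right)} = -2 + \left(22 + D\right) \left(4 + D + 2 \sqrt{7}\right)$ ($K{\left(D \right)} = -2 + \left(\left(4 + 2 \sqrt{7}\right) + D\right) \left(22 + D\right) = -2 + \left(4 + D + 2 \sqrt{7}\right) \left(22 + D\right) = -2 + \left(22 + D\right) \left(4 + D + 2 \sqrt{7}\right)$)
$S{\left(68 \right)} - K{\left(63 \right)} = 68 - \left(86 + 63^{2} + 26 \cdot 63 + 44 \sqrt{7} + 2 \cdot 63 \sqrt{7}\right) = 68 - \left(86 + 3969 + 1638 + 44 \sqrt{7} + 126 \sqrt{7}\right) = 68 - \left(5693 + 170 \sqrt{7}\right) = -5625 - 170 \sqrt{7}$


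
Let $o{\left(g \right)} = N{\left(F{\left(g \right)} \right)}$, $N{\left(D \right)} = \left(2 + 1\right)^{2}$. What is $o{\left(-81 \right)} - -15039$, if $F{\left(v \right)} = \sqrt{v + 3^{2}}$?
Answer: $15048$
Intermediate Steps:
$F{\left(v \right)} = \sqrt{9 + v}$ ($F{\left(v \right)} = \sqrt{v + 9} = \sqrt{9 + v}$)
$N{\left(D \right)} = 9$ ($N{\left(D \right)} = 3^{2} = 9$)
$o{\left(g \right)} = 9$
$o{\left(-81 \right)} - -15039 = 9 - -15039 = 9 + 15039 = 15048$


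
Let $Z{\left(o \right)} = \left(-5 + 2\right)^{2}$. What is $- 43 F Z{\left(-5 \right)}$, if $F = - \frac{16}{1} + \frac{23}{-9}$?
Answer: $7181$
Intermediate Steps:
$Z{\left(o \right)} = 9$ ($Z{\left(o \right)} = \left(-3\right)^{2} = 9$)
$F = - \frac{167}{9}$ ($F = \left(-16\right) 1 + 23 \left(- \frac{1}{9}\right) = -16 - \frac{23}{9} = - \frac{167}{9} \approx -18.556$)
$- 43 F Z{\left(-5 \right)} = \left(-43\right) \left(- \frac{167}{9}\right) 9 = \frac{7181}{9} \cdot 9 = 7181$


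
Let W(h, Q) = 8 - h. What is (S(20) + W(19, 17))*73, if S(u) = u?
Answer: 657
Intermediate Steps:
(S(20) + W(19, 17))*73 = (20 + (8 - 1*19))*73 = (20 + (8 - 19))*73 = (20 - 11)*73 = 9*73 = 657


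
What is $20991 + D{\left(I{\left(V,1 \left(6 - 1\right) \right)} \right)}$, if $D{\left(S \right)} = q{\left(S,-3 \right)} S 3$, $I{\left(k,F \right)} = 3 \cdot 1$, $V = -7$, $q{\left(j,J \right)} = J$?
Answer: $20964$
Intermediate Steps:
$I{\left(k,F \right)} = 3$
$D{\left(S \right)} = - 9 S$ ($D{\left(S \right)} = - 3 S 3 = - 9 S$)
$20991 + D{\left(I{\left(V,1 \left(6 - 1\right) \right)} \right)} = 20991 - 27 = 20964$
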